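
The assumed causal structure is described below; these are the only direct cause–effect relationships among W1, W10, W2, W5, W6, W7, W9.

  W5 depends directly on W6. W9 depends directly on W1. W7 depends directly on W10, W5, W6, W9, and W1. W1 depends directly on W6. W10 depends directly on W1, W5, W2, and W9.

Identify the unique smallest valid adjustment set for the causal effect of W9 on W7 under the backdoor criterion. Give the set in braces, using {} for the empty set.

{W1}

Variables eligible for adjustment (non-descendants of W9, excluding W9 and W7): {W1, W2, W5, W6}.
Backdoor paths from W9 to W7:
  P1: W9 <- W1 <- W6 -> W5 -> W10 -> W7
  P2: W9 <- W1 <- W6 -> W5 -> W7
  P3: W9 <- W1 <- W6 -> W7
  P4: W9 <- W1 -> W10 <- W5 <- W6 -> W7
  P5: W9 <- W1 -> W10 <- W5 -> W7
  P6: W9 <- W1 -> W10 -> W7
  P7: W9 <- W1 -> W7
The empty set is not sufficient: P1 (W9 <- W1 <- W6 -> W5 -> W10 -> W7) has no collider blocking it and no conditioned non-collider, so it is open.
Try {W1}:
  P1: blocked at chain node W1 ∈ conditioning set.
  P2: blocked at chain node W1 ∈ conditioning set.
  P3: blocked at chain node W1 ∈ conditioning set.
  P4: blocked at fork node W1 ∈ conditioning set.
  P5: blocked at fork node W1 ∈ conditioning set.
  P6: blocked at fork node W1 ∈ conditioning set.
  P7: blocked at fork node W1 ∈ conditioning set.
{W1} contains no descendant of W9 and blocks every backdoor path.
No other singleton works — e.g. {W2} leaves P1 open — so {W1} is the unique smallest valid adjustment set.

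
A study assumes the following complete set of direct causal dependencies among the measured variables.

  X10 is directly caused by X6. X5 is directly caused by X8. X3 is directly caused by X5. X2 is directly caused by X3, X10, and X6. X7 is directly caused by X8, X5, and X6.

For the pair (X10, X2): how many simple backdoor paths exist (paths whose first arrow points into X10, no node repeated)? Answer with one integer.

3

A backdoor path from X10 to X2 is any simple undirected path whose first edge points into X10 (i.e. leaves X10 via a parent).
Parents of X10: {X6}.
Enumerating:
  P1: X10 <- X6 -> X7 <- X8 -> X5 -> X3 -> X2
  P2: X10 <- X6 -> X7 <- X5 -> X3 -> X2
  P3: X10 <- X6 -> X2
That exhausts the simple backdoor paths. Count: 3.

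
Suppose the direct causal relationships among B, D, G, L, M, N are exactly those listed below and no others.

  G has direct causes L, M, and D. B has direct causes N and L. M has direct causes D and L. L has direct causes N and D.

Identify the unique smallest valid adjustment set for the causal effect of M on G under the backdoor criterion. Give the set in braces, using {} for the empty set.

{D, L}

Variables eligible for adjustment (non-descendants of M, excluding M and G): {B, D, L, N}.
Backdoor paths from M to G:
  P1: M <- D -> L -> G
  P2: M <- D -> G
  P3: M <- L <- D -> G
  P4: M <- L -> G
The empty set is not sufficient: P1 (M <- D -> L -> G) has no collider blocking it and no conditioned non-collider, so it is open.
Try {D, L}:
  P1: blocked at fork node D ∈ conditioning set.
  P2: blocked at fork node D ∈ conditioning set.
  P3: blocked at chain node L ∈ conditioning set.
  P4: blocked at fork node L ∈ conditioning set.
{D, L} contains no descendant of M and blocks every backdoor path.
Every element of {D, L} is needed (dropping D leaves P2 open; dropping L leaves P4 open), so no proper subset is valid.
Among all size-2 subsets of the eligible variables, only {D, L} blocks every backdoor path, so it is the unique smallest valid adjustment set.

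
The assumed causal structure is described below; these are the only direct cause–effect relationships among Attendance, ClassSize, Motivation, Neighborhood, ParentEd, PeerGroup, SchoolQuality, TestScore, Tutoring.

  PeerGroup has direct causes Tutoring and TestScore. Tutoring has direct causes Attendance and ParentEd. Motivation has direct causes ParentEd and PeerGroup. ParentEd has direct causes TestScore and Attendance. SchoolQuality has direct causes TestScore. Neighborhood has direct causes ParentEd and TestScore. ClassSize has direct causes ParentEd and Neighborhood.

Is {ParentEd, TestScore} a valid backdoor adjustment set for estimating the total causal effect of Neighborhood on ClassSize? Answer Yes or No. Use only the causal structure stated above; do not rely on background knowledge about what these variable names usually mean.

Backdoor paths from Neighborhood to ClassSize (paths whose first edge points into Neighborhood):
  P1: Neighborhood <- TestScore -> ParentEd -> ClassSize
  P2: Neighborhood <- TestScore -> PeerGroup <- Tutoring <- Attendance -> ParentEd -> ClassSize
  P3: Neighborhood <- TestScore -> PeerGroup <- Tutoring <- ParentEd -> ClassSize
  P4: Neighborhood <- TestScore -> PeerGroup -> Motivation <- ParentEd -> ClassSize
  P5: Neighborhood <- ParentEd -> ClassSize
Condition 1 (no descendant of Neighborhood in the set): holds — descendants of Neighborhood are {ClassSize}; none are in {ParentEd, TestScore}.
Condition 2 (every backdoor path blocked by {ParentEd, TestScore}):
  P1: blocked at fork node TestScore ∈ conditioning set.
  P2: blocked at fork node TestScore ∈ conditioning set.
  P3: blocked at fork node TestScore ∈ conditioning set.
  P4: blocked at fork node TestScore ∈ conditioning set.
  P5: blocked at fork node ParentEd ∈ conditioning set.
{ParentEd, TestScore} satisfies the backdoor criterion.

Yes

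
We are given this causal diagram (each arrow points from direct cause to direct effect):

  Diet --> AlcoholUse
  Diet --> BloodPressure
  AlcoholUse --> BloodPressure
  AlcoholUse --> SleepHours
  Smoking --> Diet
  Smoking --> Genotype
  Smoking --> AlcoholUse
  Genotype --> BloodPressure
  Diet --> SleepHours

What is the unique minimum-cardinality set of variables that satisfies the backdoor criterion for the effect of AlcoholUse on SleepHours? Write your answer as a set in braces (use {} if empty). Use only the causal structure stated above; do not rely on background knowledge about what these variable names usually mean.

{Diet}

Variables eligible for adjustment (non-descendants of AlcoholUse, excluding AlcoholUse and SleepHours): {Diet, Genotype, Smoking}.
Backdoor paths from AlcoholUse to SleepHours:
  P1: AlcoholUse <- Smoking -> Genotype -> BloodPressure <- Diet -> SleepHours
  P2: AlcoholUse <- Smoking -> Diet -> SleepHours
  P3: AlcoholUse <- Diet -> SleepHours
The empty set is not sufficient: P2 (AlcoholUse <- Smoking -> Diet -> SleepHours) has no collider blocking it and no conditioned non-collider, so it is open.
Try {Diet}:
  P1: blocked at collider BloodPressure (neither it nor any descendant is in the conditioning set).
  P2: blocked at chain node Diet ∈ conditioning set.
  P3: blocked at fork node Diet ∈ conditioning set.
{Diet} contains no descendant of AlcoholUse and blocks every backdoor path.
No other singleton works — e.g. {Smoking} leaves P3 open — so {Diet} is the unique smallest valid adjustment set.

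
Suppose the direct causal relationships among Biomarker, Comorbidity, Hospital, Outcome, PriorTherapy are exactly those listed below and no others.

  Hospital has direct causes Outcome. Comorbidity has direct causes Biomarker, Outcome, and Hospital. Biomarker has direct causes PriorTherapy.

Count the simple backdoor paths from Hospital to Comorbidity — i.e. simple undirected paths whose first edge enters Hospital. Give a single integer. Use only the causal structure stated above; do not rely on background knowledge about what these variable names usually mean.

A backdoor path from Hospital to Comorbidity is any simple undirected path whose first edge points into Hospital (i.e. leaves Hospital via a parent).
Parents of Hospital: {Outcome}.
Enumerating:
  P1: Hospital <- Outcome -> Comorbidity
That exhausts the simple backdoor paths. Count: 1.

1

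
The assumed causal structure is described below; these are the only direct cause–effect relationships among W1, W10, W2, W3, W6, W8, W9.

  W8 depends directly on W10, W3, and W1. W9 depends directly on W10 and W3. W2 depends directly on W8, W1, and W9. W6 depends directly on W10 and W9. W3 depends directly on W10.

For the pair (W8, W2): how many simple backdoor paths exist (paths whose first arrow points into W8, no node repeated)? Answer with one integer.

A backdoor path from W8 to W2 is any simple undirected path whose first edge points into W8 (i.e. leaves W8 via a parent).
Parents of W8: {W1, W10, W3}.
Enumerating:
  P1: W8 <- W1 -> W2
  P2: W8 <- W10 -> W3 -> W9 -> W2
  P3: W8 <- W10 -> W9 -> W2
  P4: W8 <- W10 -> W6 <- W9 -> W2
  P5: W8 <- W3 <- W10 -> W9 -> W2
  P6: W8 <- W3 <- W10 -> W6 <- W9 -> W2
  P7: W8 <- W3 -> W9 -> W2
That exhausts the simple backdoor paths. Count: 7.

7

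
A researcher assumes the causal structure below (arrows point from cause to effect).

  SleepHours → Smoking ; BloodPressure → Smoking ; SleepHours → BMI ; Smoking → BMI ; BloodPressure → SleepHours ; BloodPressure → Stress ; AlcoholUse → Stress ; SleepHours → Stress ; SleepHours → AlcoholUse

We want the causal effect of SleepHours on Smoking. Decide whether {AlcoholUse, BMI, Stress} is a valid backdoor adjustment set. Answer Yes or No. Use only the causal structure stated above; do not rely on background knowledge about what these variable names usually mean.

No

Backdoor paths from SleepHours to Smoking (paths whose first edge points into SleepHours):
  P1: SleepHours <- BloodPressure -> Smoking
Condition 1 (no descendant of SleepHours in the set): FAILS — AlcoholUse, BMI, and Stress are descendants of SleepHours.
Condition 2 (every backdoor path blocked by {AlcoholUse, BMI, Stress}):
  P1: open — no interior node is in the conditioning set.
{AlcoholUse, BMI, Stress} does not satisfy the backdoor criterion.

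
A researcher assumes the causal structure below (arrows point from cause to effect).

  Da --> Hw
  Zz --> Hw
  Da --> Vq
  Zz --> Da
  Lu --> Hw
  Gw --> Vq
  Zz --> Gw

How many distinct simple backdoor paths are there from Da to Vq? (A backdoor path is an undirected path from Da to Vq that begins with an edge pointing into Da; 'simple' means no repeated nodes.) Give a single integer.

A backdoor path from Da to Vq is any simple undirected path whose first edge points into Da (i.e. leaves Da via a parent).
Parents of Da: {Zz}.
Enumerating:
  P1: Da <- Zz -> Gw -> Vq
That exhausts the simple backdoor paths. Count: 1.

1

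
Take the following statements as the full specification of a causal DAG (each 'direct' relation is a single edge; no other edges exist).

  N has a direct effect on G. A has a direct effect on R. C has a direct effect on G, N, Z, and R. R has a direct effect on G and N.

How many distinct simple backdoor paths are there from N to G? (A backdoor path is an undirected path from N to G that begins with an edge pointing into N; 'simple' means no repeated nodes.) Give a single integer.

A backdoor path from N to G is any simple undirected path whose first edge points into N (i.e. leaves N via a parent).
Parents of N: {C, R}.
Enumerating:
  P1: N <- C -> R -> G
  P2: N <- C -> G
  P3: N <- R <- C -> G
  P4: N <- R -> G
That exhausts the simple backdoor paths. Count: 4.

4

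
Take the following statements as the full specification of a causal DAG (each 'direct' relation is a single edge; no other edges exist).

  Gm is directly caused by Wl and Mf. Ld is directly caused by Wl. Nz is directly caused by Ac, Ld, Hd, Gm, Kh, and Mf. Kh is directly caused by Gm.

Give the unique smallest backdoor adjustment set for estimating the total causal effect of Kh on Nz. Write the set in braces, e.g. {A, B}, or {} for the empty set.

{Gm}

Variables eligible for adjustment (non-descendants of Kh, excluding Kh and Nz): {Ac, Gm, Hd, Ld, Mf, Wl}.
Backdoor paths from Kh to Nz:
  P1: Kh <- Gm <- Wl -> Ld -> Nz
  P2: Kh <- Gm <- Mf -> Nz
  P3: Kh <- Gm -> Nz
The empty set is not sufficient: P1 (Kh <- Gm <- Wl -> Ld -> Nz) has no collider blocking it and no conditioned non-collider, so it is open.
Try {Gm}:
  P1: blocked at chain node Gm ∈ conditioning set.
  P2: blocked at chain node Gm ∈ conditioning set.
  P3: blocked at fork node Gm ∈ conditioning set.
{Gm} contains no descendant of Kh and blocks every backdoor path.
No other singleton works — e.g. {Ac} leaves P1 open — so {Gm} is the unique smallest valid adjustment set.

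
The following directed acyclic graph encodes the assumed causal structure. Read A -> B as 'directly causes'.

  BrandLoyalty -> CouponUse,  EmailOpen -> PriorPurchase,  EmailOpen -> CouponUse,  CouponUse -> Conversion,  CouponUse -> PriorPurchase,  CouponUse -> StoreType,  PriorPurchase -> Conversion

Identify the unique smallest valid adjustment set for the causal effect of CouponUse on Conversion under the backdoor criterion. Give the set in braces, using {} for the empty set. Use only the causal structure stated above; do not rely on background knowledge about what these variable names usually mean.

{EmailOpen}

Variables eligible for adjustment (non-descendants of CouponUse, excluding CouponUse and Conversion): {BrandLoyalty, EmailOpen}.
Backdoor paths from CouponUse to Conversion:
  P1: CouponUse <- EmailOpen -> PriorPurchase -> Conversion
The empty set is not sufficient: P1 (CouponUse <- EmailOpen -> PriorPurchase -> Conversion) has no collider blocking it and no conditioned non-collider, so it is open.
Try {EmailOpen}:
  P1: blocked at fork node EmailOpen ∈ conditioning set.
{EmailOpen} contains no descendant of CouponUse and blocks every backdoor path.
No other singleton works — e.g. {BrandLoyalty} leaves P1 open — so {EmailOpen} is the unique smallest valid adjustment set.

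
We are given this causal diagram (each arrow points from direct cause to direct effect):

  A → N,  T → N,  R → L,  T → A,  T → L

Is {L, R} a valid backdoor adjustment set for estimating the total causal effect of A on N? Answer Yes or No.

Backdoor paths from A to N (paths whose first edge points into A):
  P1: A <- T -> N
Condition 1 (no descendant of A in the set): holds — descendants of A are {N}; none are in {L, R}.
Condition 2 (every backdoor path blocked by {L, R}):
  P1: open — no interior node is in the conditioning set.
{L, R} does not satisfy the backdoor criterion.

No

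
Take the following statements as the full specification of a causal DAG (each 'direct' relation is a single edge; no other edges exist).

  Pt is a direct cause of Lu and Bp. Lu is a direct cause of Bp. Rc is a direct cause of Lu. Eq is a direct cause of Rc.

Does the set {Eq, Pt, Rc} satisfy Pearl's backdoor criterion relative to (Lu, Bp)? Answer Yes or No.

Yes

Backdoor paths from Lu to Bp (paths whose first edge points into Lu):
  P1: Lu <- Pt -> Bp
Condition 1 (no descendant of Lu in the set): holds — descendants of Lu are {Bp}; none are in {Eq, Pt, Rc}.
Condition 2 (every backdoor path blocked by {Eq, Pt, Rc}):
  P1: blocked at fork node Pt ∈ conditioning set.
{Eq, Pt, Rc} satisfies the backdoor criterion.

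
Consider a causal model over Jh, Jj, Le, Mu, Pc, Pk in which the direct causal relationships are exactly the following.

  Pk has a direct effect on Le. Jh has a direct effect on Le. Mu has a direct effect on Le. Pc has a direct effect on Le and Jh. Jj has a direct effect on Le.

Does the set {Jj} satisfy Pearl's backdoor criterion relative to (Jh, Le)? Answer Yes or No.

No

Backdoor paths from Jh to Le (paths whose first edge points into Jh):
  P1: Jh <- Pc -> Le
Condition 1 (no descendant of Jh in the set): holds — descendants of Jh are {Le}; none are in {Jj}.
Condition 2 (every backdoor path blocked by {Jj}):
  P1: open — no interior node is in the conditioning set.
{Jj} does not satisfy the backdoor criterion.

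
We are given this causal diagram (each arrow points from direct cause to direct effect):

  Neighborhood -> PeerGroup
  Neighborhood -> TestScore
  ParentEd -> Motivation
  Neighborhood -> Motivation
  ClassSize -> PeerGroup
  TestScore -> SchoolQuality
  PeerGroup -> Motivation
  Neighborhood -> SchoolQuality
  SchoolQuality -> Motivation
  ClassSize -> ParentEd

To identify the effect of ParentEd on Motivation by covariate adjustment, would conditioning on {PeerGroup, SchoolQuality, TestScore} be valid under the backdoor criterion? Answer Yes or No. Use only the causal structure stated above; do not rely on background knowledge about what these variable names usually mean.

No

Backdoor paths from ParentEd to Motivation (paths whose first edge points into ParentEd):
  P1: ParentEd <- ClassSize -> PeerGroup <- Neighborhood -> TestScore -> SchoolQuality -> Motivation
  P2: ParentEd <- ClassSize -> PeerGroup <- Neighborhood -> SchoolQuality -> Motivation
  P3: ParentEd <- ClassSize -> PeerGroup <- Neighborhood -> Motivation
  P4: ParentEd <- ClassSize -> PeerGroup -> Motivation
Condition 1 (no descendant of ParentEd in the set): holds — descendants of ParentEd are {Motivation}; none are in {PeerGroup, SchoolQuality, TestScore}.
Condition 2 (every backdoor path blocked by {PeerGroup, SchoolQuality, TestScore}):
  P1: blocked at chain node TestScore ∈ conditioning set.
  P2: blocked at chain node SchoolQuality ∈ conditioning set.
  P3: open — collider(s) PeerGroup are conditioned on (or have a conditioned descendant) and no non-collider on the path is in the set.
  P4: blocked at chain node PeerGroup ∈ conditioning set.
{PeerGroup, SchoolQuality, TestScore} does not satisfy the backdoor criterion.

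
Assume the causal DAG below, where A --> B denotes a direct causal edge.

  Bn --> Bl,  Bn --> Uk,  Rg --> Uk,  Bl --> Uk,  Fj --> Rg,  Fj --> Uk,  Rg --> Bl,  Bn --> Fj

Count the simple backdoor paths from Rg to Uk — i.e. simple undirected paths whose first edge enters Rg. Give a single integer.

A backdoor path from Rg to Uk is any simple undirected path whose first edge points into Rg (i.e. leaves Rg via a parent).
Parents of Rg: {Fj}.
Enumerating:
  P1: Rg <- Fj <- Bn -> Bl -> Uk
  P2: Rg <- Fj <- Bn -> Uk
  P3: Rg <- Fj -> Uk
That exhausts the simple backdoor paths. Count: 3.

3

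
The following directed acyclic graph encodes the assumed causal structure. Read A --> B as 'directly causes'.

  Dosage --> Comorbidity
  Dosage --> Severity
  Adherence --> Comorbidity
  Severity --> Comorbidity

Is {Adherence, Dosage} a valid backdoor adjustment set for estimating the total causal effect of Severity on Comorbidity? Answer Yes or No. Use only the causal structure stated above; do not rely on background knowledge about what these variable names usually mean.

Backdoor paths from Severity to Comorbidity (paths whose first edge points into Severity):
  P1: Severity <- Dosage -> Comorbidity
Condition 1 (no descendant of Severity in the set): holds — descendants of Severity are {Comorbidity}; none are in {Adherence, Dosage}.
Condition 2 (every backdoor path blocked by {Adherence, Dosage}):
  P1: blocked at fork node Dosage ∈ conditioning set.
{Adherence, Dosage} satisfies the backdoor criterion.

Yes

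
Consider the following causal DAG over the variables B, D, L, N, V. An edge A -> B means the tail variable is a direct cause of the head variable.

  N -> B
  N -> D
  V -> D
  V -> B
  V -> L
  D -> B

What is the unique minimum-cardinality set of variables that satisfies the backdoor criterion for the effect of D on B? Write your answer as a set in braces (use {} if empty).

Variables eligible for adjustment (non-descendants of D, excluding D and B): {L, N, V}.
Backdoor paths from D to B:
  P1: D <- V -> B
  P2: D <- N -> B
The empty set is not sufficient: P1 (D <- V -> B) has no collider blocking it and no conditioned non-collider, so it is open.
Try {N, V}:
  P1: blocked at fork node V ∈ conditioning set.
  P2: blocked at fork node N ∈ conditioning set.
{N, V} contains no descendant of D and blocks every backdoor path.
Every element of {N, V} is needed (dropping N leaves P2 open; dropping V leaves P1 open), so no proper subset is valid.
Among all size-2 subsets of the eligible variables, only {N, V} blocks every backdoor path, so it is the unique smallest valid adjustment set.

{N, V}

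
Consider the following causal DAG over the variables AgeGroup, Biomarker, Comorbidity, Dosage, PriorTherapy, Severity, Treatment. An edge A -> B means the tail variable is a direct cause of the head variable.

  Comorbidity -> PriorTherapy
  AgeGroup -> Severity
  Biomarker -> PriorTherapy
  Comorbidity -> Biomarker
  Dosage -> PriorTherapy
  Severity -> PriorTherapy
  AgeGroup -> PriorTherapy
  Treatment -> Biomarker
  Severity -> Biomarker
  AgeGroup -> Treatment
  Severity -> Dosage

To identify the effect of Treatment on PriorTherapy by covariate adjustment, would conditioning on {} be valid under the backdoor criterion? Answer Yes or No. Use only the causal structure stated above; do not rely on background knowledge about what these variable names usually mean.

Backdoor paths from Treatment to PriorTherapy (paths whose first edge points into Treatment):
  P1: Treatment <- AgeGroup -> Severity -> Dosage -> PriorTherapy
  P2: Treatment <- AgeGroup -> Severity -> Biomarker <- Comorbidity -> PriorTherapy
  P3: Treatment <- AgeGroup -> Severity -> Biomarker -> PriorTherapy
  P4: Treatment <- AgeGroup -> Severity -> PriorTherapy
  P5: Treatment <- AgeGroup -> PriorTherapy
Condition 1 (no descendant of Treatment in the set): holds — descendants of Treatment are {Biomarker, PriorTherapy}; none are in {}.
Condition 2 (every backdoor path blocked by {}):
  P1: open — no interior node is in the conditioning set.
  P2: blocked at collider Biomarker (neither it nor any descendant is in the conditioning set).
  P3: open — no interior node is in the conditioning set.
  P4: open — no interior node is in the conditioning set.
  P5: open — no interior node is in the conditioning set.
{} does not satisfy the backdoor criterion.

No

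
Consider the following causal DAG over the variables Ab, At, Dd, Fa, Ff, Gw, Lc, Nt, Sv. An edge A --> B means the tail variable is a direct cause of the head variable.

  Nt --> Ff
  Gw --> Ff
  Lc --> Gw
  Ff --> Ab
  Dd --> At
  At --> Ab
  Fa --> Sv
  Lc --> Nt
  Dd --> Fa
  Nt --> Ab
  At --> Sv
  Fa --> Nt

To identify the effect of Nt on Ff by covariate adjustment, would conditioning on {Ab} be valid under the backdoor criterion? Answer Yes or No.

No

Backdoor paths from Nt to Ff (paths whose first edge points into Nt):
  P1: Nt <- Fa <- Dd -> At -> Ab <- Ff
  P2: Nt <- Fa -> Sv <- At -> Ab <- Ff
  P3: Nt <- Lc -> Gw -> Ff
Condition 1 (no descendant of Nt in the set): FAILS — Ab is a descendant of Nt.
Condition 2 (every backdoor path blocked by {Ab}):
  P1: open — collider(s) Ab are conditioned on (or have a conditioned descendant) and no non-collider on the path is in the set.
  P2: blocked at collider Sv (neither it nor any descendant is in the conditioning set).
  P3: open — no interior node is in the conditioning set.
{Ab} does not satisfy the backdoor criterion.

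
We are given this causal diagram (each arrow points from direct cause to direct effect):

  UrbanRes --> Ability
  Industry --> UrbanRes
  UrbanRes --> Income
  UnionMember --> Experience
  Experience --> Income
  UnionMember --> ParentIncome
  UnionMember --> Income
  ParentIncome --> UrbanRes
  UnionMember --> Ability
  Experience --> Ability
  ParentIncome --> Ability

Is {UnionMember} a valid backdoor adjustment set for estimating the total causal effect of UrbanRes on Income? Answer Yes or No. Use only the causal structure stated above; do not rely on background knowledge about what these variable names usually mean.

Yes

Backdoor paths from UrbanRes to Income (paths whose first edge points into UrbanRes):
  P1: UrbanRes <- ParentIncome <- UnionMember -> Experience -> Income
  P2: UrbanRes <- ParentIncome <- UnionMember -> Ability <- Experience -> Income
  P3: UrbanRes <- ParentIncome <- UnionMember -> Income
  P4: UrbanRes <- ParentIncome -> Ability <- UnionMember -> Experience -> Income
  P5: UrbanRes <- ParentIncome -> Ability <- UnionMember -> Income
  P6: UrbanRes <- ParentIncome -> Ability <- Experience <- UnionMember -> Income
  P7: UrbanRes <- ParentIncome -> Ability <- Experience -> Income
Condition 1 (no descendant of UrbanRes in the set): holds — descendants of UrbanRes are {Ability, Income}; none are in {UnionMember}.
Condition 2 (every backdoor path blocked by {UnionMember}):
  P1: blocked at fork node UnionMember ∈ conditioning set.
  P2: blocked at fork node UnionMember ∈ conditioning set.
  P3: blocked at fork node UnionMember ∈ conditioning set.
  P4: blocked at collider Ability (neither it nor any descendant is in the conditioning set).
  P5: blocked at collider Ability (neither it nor any descendant is in the conditioning set).
  P6: blocked at collider Ability (neither it nor any descendant is in the conditioning set).
  P7: blocked at collider Ability (neither it nor any descendant is in the conditioning set).
{UnionMember} satisfies the backdoor criterion.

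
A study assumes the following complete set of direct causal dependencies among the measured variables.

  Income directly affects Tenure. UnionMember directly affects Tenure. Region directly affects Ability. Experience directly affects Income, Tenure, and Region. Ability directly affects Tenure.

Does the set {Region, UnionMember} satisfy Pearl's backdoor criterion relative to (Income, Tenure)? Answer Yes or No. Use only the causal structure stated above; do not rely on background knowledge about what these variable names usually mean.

No

Backdoor paths from Income to Tenure (paths whose first edge points into Income):
  P1: Income <- Experience -> Region -> Ability -> Tenure
  P2: Income <- Experience -> Tenure
Condition 1 (no descendant of Income in the set): holds — descendants of Income are {Tenure}; none are in {Region, UnionMember}.
Condition 2 (every backdoor path blocked by {Region, UnionMember}):
  P1: blocked at chain node Region ∈ conditioning set.
  P2: open — no interior node is in the conditioning set.
{Region, UnionMember} does not satisfy the backdoor criterion.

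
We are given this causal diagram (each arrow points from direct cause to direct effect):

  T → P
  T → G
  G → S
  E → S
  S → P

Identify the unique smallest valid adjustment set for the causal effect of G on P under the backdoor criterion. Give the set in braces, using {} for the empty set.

Variables eligible for adjustment (non-descendants of G, excluding G and P): {E, T}.
Backdoor paths from G to P:
  P1: G <- T -> P
The empty set is not sufficient: P1 (G <- T -> P) has no collider blocking it and no conditioned non-collider, so it is open.
Try {T}:
  P1: blocked at fork node T ∈ conditioning set.
{T} contains no descendant of G and blocks every backdoor path.
No other singleton works — e.g. {E} leaves P1 open — so {T} is the unique smallest valid adjustment set.

{T}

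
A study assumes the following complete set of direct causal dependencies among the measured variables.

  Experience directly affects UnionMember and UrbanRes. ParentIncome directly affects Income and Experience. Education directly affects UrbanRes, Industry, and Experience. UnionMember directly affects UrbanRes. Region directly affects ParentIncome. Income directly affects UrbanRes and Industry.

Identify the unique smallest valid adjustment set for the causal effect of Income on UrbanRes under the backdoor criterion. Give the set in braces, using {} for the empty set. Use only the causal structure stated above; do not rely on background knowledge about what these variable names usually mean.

Variables eligible for adjustment (non-descendants of Income, excluding Income and UrbanRes): {Education, Experience, ParentIncome, Region, UnionMember}.
Backdoor paths from Income to UrbanRes:
  P1: Income <- ParentIncome -> Experience <- Education -> UrbanRes
  P2: Income <- ParentIncome -> Experience -> UnionMember -> UrbanRes
  P3: Income <- ParentIncome -> Experience -> UrbanRes
The empty set is not sufficient: P2 (Income <- ParentIncome -> Experience -> UnionMember -> UrbanRes) has no collider blocking it and no conditioned non-collider, so it is open.
Try {ParentIncome}:
  P1: blocked at fork node ParentIncome ∈ conditioning set.
  P2: blocked at fork node ParentIncome ∈ conditioning set.
  P3: blocked at fork node ParentIncome ∈ conditioning set.
{ParentIncome} contains no descendant of Income and blocks every backdoor path.
No other singleton works — e.g. {Region} leaves P2 open — so {ParentIncome} is the unique smallest valid adjustment set.

{ParentIncome}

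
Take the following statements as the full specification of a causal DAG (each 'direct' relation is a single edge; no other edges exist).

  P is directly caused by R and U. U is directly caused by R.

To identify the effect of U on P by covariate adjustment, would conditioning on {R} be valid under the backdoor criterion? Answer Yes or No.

Yes

Backdoor paths from U to P (paths whose first edge points into U):
  P1: U <- R -> P
Condition 1 (no descendant of U in the set): holds — descendants of U are {P}; none are in {R}.
Condition 2 (every backdoor path blocked by {R}):
  P1: blocked at fork node R ∈ conditioning set.
{R} satisfies the backdoor criterion.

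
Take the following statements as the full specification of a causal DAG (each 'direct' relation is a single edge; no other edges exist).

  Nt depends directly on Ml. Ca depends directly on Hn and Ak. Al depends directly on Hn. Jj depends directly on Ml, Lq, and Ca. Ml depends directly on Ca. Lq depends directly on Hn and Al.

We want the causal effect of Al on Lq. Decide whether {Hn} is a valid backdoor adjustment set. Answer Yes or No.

Yes

Backdoor paths from Al to Lq (paths whose first edge points into Al):
  P1: Al <- Hn -> Ca -> Ml -> Jj <- Lq
  P2: Al <- Hn -> Ca -> Jj <- Lq
  P3: Al <- Hn -> Lq
Condition 1 (no descendant of Al in the set): holds — descendants of Al are {Jj, Lq}; none are in {Hn}.
Condition 2 (every backdoor path blocked by {Hn}):
  P1: blocked at fork node Hn ∈ conditioning set.
  P2: blocked at fork node Hn ∈ conditioning set.
  P3: blocked at fork node Hn ∈ conditioning set.
{Hn} satisfies the backdoor criterion.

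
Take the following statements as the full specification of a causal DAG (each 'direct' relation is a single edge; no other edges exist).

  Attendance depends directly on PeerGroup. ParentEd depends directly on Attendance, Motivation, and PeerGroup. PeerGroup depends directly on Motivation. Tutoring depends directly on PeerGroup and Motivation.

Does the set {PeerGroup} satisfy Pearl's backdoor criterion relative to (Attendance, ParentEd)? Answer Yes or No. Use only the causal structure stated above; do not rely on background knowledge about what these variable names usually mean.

Backdoor paths from Attendance to ParentEd (paths whose first edge points into Attendance):
  P1: Attendance <- PeerGroup <- Motivation -> ParentEd
  P2: Attendance <- PeerGroup -> Tutoring <- Motivation -> ParentEd
  P3: Attendance <- PeerGroup -> ParentEd
Condition 1 (no descendant of Attendance in the set): holds — descendants of Attendance are {ParentEd}; none are in {PeerGroup}.
Condition 2 (every backdoor path blocked by {PeerGroup}):
  P1: blocked at chain node PeerGroup ∈ conditioning set.
  P2: blocked at fork node PeerGroup ∈ conditioning set.
  P3: blocked at fork node PeerGroup ∈ conditioning set.
{PeerGroup} satisfies the backdoor criterion.

Yes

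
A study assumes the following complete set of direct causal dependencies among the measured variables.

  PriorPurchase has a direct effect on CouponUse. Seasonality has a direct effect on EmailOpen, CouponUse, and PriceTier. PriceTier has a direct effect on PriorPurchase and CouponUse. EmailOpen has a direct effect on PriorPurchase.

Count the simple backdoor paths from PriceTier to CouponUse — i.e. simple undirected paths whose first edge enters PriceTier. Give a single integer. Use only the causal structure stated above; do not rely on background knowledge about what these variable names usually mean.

A backdoor path from PriceTier to CouponUse is any simple undirected path whose first edge points into PriceTier (i.e. leaves PriceTier via a parent).
Parents of PriceTier: {Seasonality}.
Enumerating:
  P1: PriceTier <- Seasonality -> EmailOpen -> PriorPurchase -> CouponUse
  P2: PriceTier <- Seasonality -> CouponUse
That exhausts the simple backdoor paths. Count: 2.

2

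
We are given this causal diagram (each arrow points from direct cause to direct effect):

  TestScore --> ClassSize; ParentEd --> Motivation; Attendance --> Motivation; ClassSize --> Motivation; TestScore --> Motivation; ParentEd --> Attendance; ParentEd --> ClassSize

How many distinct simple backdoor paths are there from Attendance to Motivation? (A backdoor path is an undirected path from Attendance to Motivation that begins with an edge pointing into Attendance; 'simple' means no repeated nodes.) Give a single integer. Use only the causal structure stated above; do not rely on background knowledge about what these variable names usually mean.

A backdoor path from Attendance to Motivation is any simple undirected path whose first edge points into Attendance (i.e. leaves Attendance via a parent).
Parents of Attendance: {ParentEd}.
Enumerating:
  P1: Attendance <- ParentEd -> ClassSize <- TestScore -> Motivation
  P2: Attendance <- ParentEd -> ClassSize -> Motivation
  P3: Attendance <- ParentEd -> Motivation
That exhausts the simple backdoor paths. Count: 3.

3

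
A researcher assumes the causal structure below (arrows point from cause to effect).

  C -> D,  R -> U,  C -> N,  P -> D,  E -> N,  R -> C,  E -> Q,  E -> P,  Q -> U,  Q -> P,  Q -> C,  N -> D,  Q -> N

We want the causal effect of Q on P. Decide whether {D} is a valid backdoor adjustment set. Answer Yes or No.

Backdoor paths from Q to P (paths whose first edge points into Q):
  P1: Q <- E -> N <- C -> D <- P
  P2: Q <- E -> N -> D <- P
  P3: Q <- E -> P
Condition 1 (no descendant of Q in the set): FAILS — D is a descendant of Q.
Condition 2 (every backdoor path blocked by {D}):
  P1: open — collider(s) N, D are conditioned on (or have a conditioned descendant) and no non-collider on the path is in the set.
  P2: open — collider(s) D are conditioned on (or have a conditioned descendant) and no non-collider on the path is in the set.
  P3: open — no interior node is in the conditioning set.
{D} does not satisfy the backdoor criterion.

No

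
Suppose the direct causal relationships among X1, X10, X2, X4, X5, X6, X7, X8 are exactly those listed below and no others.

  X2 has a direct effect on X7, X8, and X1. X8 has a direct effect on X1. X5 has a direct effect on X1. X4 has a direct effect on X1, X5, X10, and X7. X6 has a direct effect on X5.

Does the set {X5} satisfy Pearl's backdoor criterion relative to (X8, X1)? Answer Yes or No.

Backdoor paths from X8 to X1 (paths whose first edge points into X8):
  P1: X8 <- X2 -> X7 <- X4 -> X5 -> X1
  P2: X8 <- X2 -> X7 <- X4 -> X1
  P3: X8 <- X2 -> X1
Condition 1 (no descendant of X8 in the set): holds — descendants of X8 are {X1}; none are in {X5}.
Condition 2 (every backdoor path blocked by {X5}):
  P1: blocked at collider X7 (neither it nor any descendant is in the conditioning set).
  P2: blocked at collider X7 (neither it nor any descendant is in the conditioning set).
  P3: open — no interior node is in the conditioning set.
{X5} does not satisfy the backdoor criterion.

No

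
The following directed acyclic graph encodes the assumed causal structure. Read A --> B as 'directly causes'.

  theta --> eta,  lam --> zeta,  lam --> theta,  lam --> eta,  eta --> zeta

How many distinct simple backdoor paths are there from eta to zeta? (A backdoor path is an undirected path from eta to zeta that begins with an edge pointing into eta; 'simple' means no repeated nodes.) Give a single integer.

A backdoor path from eta to zeta is any simple undirected path whose first edge points into eta (i.e. leaves eta via a parent).
Parents of eta: {lam, theta}.
Enumerating:
  P1: eta <- lam -> zeta
  P2: eta <- theta <- lam -> zeta
That exhausts the simple backdoor paths. Count: 2.

2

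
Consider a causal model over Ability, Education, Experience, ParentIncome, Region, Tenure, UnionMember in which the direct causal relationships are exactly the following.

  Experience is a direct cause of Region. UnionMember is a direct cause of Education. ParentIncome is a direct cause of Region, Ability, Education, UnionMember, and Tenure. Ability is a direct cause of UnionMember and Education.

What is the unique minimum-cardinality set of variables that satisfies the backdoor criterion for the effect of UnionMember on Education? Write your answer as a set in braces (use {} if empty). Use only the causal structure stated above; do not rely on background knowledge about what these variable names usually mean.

{Ability, ParentIncome}

Variables eligible for adjustment (non-descendants of UnionMember, excluding UnionMember and Education): {Ability, Experience, ParentIncome, Region, Tenure}.
Backdoor paths from UnionMember to Education:
  P1: UnionMember <- ParentIncome -> Ability -> Education
  P2: UnionMember <- ParentIncome -> Education
  P3: UnionMember <- Ability <- ParentIncome -> Education
  P4: UnionMember <- Ability -> Education
The empty set is not sufficient: P1 (UnionMember <- ParentIncome -> Ability -> Education) has no collider blocking it and no conditioned non-collider, so it is open.
Try {Ability, ParentIncome}:
  P1: blocked at fork node ParentIncome ∈ conditioning set.
  P2: blocked at fork node ParentIncome ∈ conditioning set.
  P3: blocked at chain node Ability ∈ conditioning set.
  P4: blocked at fork node Ability ∈ conditioning set.
{Ability, ParentIncome} contains no descendant of UnionMember and blocks every backdoor path.
Every element of {Ability, ParentIncome} is needed (dropping Ability leaves P4 open; dropping ParentIncome leaves P2 open), so no proper subset is valid.
Among all size-2 subsets of the eligible variables, only {Ability, ParentIncome} blocks every backdoor path, so it is the unique smallest valid adjustment set.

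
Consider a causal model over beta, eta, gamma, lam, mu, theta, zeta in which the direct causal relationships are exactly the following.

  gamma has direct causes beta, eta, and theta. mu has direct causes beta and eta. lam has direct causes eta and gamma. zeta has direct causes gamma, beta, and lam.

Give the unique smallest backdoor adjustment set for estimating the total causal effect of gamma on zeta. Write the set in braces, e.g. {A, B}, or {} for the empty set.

{beta, eta}

Variables eligible for adjustment (non-descendants of gamma, excluding gamma and zeta): {beta, eta, mu, theta}.
Backdoor paths from gamma to zeta:
  P1: gamma <- eta -> mu <- beta -> zeta
  P2: gamma <- eta -> lam -> zeta
  P3: gamma <- beta -> mu <- eta -> lam -> zeta
  P4: gamma <- beta -> zeta
The empty set is not sufficient: P2 (gamma <- eta -> lam -> zeta) has no collider blocking it and no conditioned non-collider, so it is open.
Try {beta, eta}:
  P1: blocked at fork node eta ∈ conditioning set.
  P2: blocked at fork node eta ∈ conditioning set.
  P3: blocked at fork node beta ∈ conditioning set.
  P4: blocked at fork node beta ∈ conditioning set.
{beta, eta} contains no descendant of gamma and blocks every backdoor path.
Every element of {beta, eta} is needed (dropping beta leaves P4 open; dropping eta leaves P2 open), so no proper subset is valid.
Among all size-2 subsets of the eligible variables, only {beta, eta} blocks every backdoor path, so it is the unique smallest valid adjustment set.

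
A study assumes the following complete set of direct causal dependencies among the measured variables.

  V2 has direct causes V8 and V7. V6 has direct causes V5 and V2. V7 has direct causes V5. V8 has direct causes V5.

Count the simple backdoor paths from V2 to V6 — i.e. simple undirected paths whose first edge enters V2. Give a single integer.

A backdoor path from V2 to V6 is any simple undirected path whose first edge points into V2 (i.e. leaves V2 via a parent).
Parents of V2: {V7, V8}.
Enumerating:
  P1: V2 <- V7 <- V5 -> V6
  P2: V2 <- V8 <- V5 -> V6
That exhausts the simple backdoor paths. Count: 2.

2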